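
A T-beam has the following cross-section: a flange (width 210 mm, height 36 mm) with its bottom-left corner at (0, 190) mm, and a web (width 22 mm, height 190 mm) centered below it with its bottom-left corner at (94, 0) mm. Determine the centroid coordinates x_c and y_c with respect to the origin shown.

x_c = 105.00 mm, y_c = 167.77 mm

web: A = 22 × 190 = 4180.00, centroid at (105.00, 95.00).
flange: A = 210 × 36 = 7560.00, centroid at (105.00, 208.00).
ΣA = 11740.00 mm², ΣAx_c = 1232700.00 mm³, ΣAy_c = 1969580.00 mm³.
x_c = 1232700.00/11740.00 = 105.00 mm; y_c = 1969580.00/11740.00 = 167.77 mm.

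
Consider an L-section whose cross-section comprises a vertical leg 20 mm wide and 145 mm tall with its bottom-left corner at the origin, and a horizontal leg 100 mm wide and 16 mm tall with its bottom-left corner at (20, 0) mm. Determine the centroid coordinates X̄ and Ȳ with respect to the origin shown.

X̄ = 31.33 mm, Ȳ = 49.57 mm

vertical leg: A = 20 × 145 = 2900.00, centroid at (10.00, 72.50).
horizontal leg: A = 100 × 16 = 1600.00, centroid at (70.00, 8.00).
ΣA = 4500.00 mm², ΣAX̄ = 141000.00 mm³, ΣAȲ = 223050.00 mm³.
X̄ = 141000.00/4500.00 = 31.33 mm; Ȳ = 223050.00/4500.00 = 49.57 mm.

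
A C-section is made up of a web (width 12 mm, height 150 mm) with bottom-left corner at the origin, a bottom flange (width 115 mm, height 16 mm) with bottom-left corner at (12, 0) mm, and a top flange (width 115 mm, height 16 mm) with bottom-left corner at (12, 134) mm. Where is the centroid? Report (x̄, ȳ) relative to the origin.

web: A = 12 × 150 = 1800.00, centroid at (6.00, 75.00).
bottom flange: A = 115 × 16 = 1840.00, centroid at (69.50, 8.00).
top flange: A = 115 × 16 = 1840.00, centroid at (69.50, 142.00).
ΣA = 5480.00 mm²
ΣAx̄ = (1800.00)(6.00) + (1840.00)(69.50) + (1840.00)(69.50) = 266560.00 mm³
ΣAȳ = (1800.00)(75.00) + (1840.00)(8.00) + (1840.00)(142.00) = 411000.00 mm³
x̄ = 266560.00 / 5480.00 = 48.64 mm
ȳ = 411000.00 / 5480.00 = 75.00 mm

x̄ = 48.64 mm, ȳ = 75.00 mm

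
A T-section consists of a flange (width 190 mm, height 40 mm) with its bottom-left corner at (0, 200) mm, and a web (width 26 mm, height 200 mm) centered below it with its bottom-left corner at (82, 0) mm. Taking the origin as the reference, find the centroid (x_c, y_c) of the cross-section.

x_c = 95.00 mm, y_c = 171.25 mm

web: A = 26 × 200 = 5200.00, centroid at (95.00, 100.00).
flange: A = 190 × 40 = 7600.00, centroid at (95.00, 220.00).
ΣA = 12800.00 mm²
ΣAx_c = (5200.00)(95.00) + (7600.00)(95.00) = 1216000.00 mm³
ΣAy_c = (5200.00)(100.00) + (7600.00)(220.00) = 2192000.00 mm³
x_c = 1216000.00 / 12800.00 = 95.00 mm
y_c = 2192000.00 / 12800.00 = 171.25 mm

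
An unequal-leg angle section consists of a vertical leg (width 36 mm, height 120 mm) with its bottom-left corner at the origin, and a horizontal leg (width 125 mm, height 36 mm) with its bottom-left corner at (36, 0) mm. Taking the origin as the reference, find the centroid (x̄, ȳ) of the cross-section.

Part | A | x̄ᵢ | ȳᵢ | A·x̄ᵢ | A·ȳᵢ
vertical leg | 4320.00 | 18.00 | 60.00 | 77760.00 | 259200.00
horizontal leg | 4500.00 | 98.50 | 18.00 | 443250.00 | 81000.00
Σ | 8820.00 |  |  | 521010.00 | 340200.00
x̄ = 521010.00 / 8820.00 = 59.07 mm
ȳ = 340200.00 / 8820.00 = 38.57 mm

x̄ = 59.07 mm, ȳ = 38.57 mm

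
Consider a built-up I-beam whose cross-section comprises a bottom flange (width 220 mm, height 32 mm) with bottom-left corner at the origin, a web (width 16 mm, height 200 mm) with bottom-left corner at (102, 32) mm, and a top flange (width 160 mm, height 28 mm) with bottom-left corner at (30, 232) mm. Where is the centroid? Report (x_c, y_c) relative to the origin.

Part | A | x̄ᵢ | ȳᵢ | A·x̄ᵢ | A·ȳᵢ
bottom flange | 7040.00 | 110.00 | 16.00 | 774400.00 | 112640.00
web | 3200.00 | 110.00 | 132.00 | 352000.00 | 422400.00
top flange | 4480.00 | 110.00 | 246.00 | 492800.00 | 1102080.00
Σ | 14720.00 |  |  | 1619200.00 | 1637120.00
x_c = 1619200.00 / 14720.00 = 110.00 mm
y_c = 1637120.00 / 14720.00 = 111.22 mm

x_c = 110.00 mm, y_c = 111.22 mm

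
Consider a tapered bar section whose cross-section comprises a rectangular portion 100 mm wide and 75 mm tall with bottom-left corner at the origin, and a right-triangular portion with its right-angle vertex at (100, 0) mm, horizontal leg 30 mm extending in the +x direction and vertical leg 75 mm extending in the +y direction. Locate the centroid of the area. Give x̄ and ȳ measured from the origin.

x̄ = 57.83 mm, ȳ = 35.87 mm

rectangular portion: A = 100 × 75 = 7500.00, centroid at (50.00, 37.50).
triangular portion: A = ½·30·75 = 1125.00, centroid at (110.00, 25.00).
ΣA = 8625.00 mm², ΣAx̄ = 498750.00 mm³, ΣAȳ = 309375.00 mm³.
x̄ = 498750.00/8625.00 = 57.83 mm; ȳ = 309375.00/8625.00 = 35.87 mm.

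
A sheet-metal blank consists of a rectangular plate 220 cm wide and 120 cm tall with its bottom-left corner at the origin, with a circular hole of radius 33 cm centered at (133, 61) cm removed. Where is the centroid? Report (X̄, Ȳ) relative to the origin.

plate: A = 220 × 120 = 26400.00, centroid at (110.00, 60.00).
hole: A = −π·33² = -3421.19, centroid at (133.00, 61.00).
ΣA = 22978.81 cm²
ΣAX̄ = (26400.00)(110.00) + (-3421.19)(133.00) = 2448981.14 cm³
ΣAȲ = (26400.00)(60.00) + (-3421.19)(61.00) = 1375307.14 cm³
X̄ = 2448981.14 / 22978.81 = 106.58 cm
Ȳ = 1375307.14 / 22978.81 = 59.85 cm

X̄ = 106.58 cm, Ȳ = 59.85 cm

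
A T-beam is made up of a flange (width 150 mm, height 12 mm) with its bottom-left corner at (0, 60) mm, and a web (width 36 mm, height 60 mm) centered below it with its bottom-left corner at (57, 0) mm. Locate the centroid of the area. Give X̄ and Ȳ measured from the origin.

X̄ = 75.00 mm, Ȳ = 46.36 mm

Part | A | x̄ᵢ | ȳᵢ | A·x̄ᵢ | A·ȳᵢ
web | 2160.00 | 75.00 | 30.00 | 162000.00 | 64800.00
flange | 1800.00 | 75.00 | 66.00 | 135000.00 | 118800.00
Σ | 3960.00 |  |  | 297000.00 | 183600.00
X̄ = 297000.00 / 3960.00 = 75.00 mm
Ȳ = 183600.00 / 3960.00 = 46.36 mm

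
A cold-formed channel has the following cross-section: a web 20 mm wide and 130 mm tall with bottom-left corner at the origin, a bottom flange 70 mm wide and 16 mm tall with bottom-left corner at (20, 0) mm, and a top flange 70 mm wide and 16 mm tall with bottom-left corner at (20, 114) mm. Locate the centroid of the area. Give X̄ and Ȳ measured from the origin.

web: A = 20 × 130 = 2600.00, centroid at (10.00, 65.00).
bottom flange: A = 70 × 16 = 1120.00, centroid at (55.00, 8.00).
top flange: A = 70 × 16 = 1120.00, centroid at (55.00, 122.00).
ΣA = 4840.00 mm², ΣAX̄ = 149200.00 mm³, ΣAȲ = 314600.00 mm³.
X̄ = 149200.00/4840.00 = 30.83 mm; Ȳ = 314600.00/4840.00 = 65.00 mm.

X̄ = 30.83 mm, Ȳ = 65.00 mm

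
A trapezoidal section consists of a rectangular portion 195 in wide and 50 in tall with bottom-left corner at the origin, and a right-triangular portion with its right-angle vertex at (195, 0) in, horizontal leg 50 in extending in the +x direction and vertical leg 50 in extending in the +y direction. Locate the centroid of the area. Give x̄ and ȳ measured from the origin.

rectangular portion: A = 195 × 50 = 9750.00, centroid at (97.50, 25.00).
triangular portion: A = ½·50·50 = 1250.00, centroid at (211.67, 16.67).
ΣA = 11000.00 in²
ΣAx̄ = (9750.00)(97.50) + (1250.00)(211.67) = 1215208.33 in³
ΣAȳ = (9750.00)(25.00) + (1250.00)(16.67) = 264583.33 in³
x̄ = 1215208.33 / 11000.00 = 110.47 in
ȳ = 264583.33 / 11000.00 = 24.05 in

x̄ = 110.47 in, ȳ = 24.05 in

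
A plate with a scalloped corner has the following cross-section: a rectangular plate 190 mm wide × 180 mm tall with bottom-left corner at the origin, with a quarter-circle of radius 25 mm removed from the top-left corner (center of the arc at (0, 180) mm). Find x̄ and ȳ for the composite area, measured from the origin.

x̄ = 96.23 mm, ȳ = 88.84 mm

Part | A | x̄ᵢ | ȳᵢ | A·x̄ᵢ | A·ȳᵢ
plate | 34200.00 | 95.00 | 90.00 | 3249000.00 | 3078000.00
removed quarter-circle | -490.87 | 10.61 | 169.39 | -5208.33 | -83148.96
Σ | 33709.13 |  |  | 3243791.67 | 2994851.04
x̄ = 3243791.67 / 33709.13 = 96.23 mm
ȳ = 2994851.04 / 33709.13 = 88.84 mm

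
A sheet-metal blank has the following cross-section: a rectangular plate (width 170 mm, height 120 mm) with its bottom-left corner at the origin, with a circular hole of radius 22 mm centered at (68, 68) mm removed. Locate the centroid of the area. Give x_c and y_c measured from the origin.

plate: A = 170 × 120 = 20400.00, centroid at (85.00, 60.00).
hole: A = −π·22² = -1520.53, centroid at (68.00, 68.00).
ΣA = 18879.47 mm², ΣAx_c = 1630603.90 mm³, ΣAy_c = 1120603.90 mm³.
x_c = 1630603.90/18879.47 = 86.37 mm; y_c = 1120603.90/18879.47 = 59.36 mm.

x_c = 86.37 mm, y_c = 59.36 mm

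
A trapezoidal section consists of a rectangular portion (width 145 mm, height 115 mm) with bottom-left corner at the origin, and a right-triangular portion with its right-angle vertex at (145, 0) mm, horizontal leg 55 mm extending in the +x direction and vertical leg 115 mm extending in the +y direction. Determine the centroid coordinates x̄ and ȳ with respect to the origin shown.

rectangular portion: A = 145 × 115 = 16675.00, centroid at (72.50, 57.50).
triangular portion: A = ½·55·115 = 3162.50, centroid at (163.33, 38.33).
ΣA = 19837.50 mm²
ΣAx̄ = (16675.00)(72.50) + (3162.50)(163.33) = 1725479.17 mm³
ΣAȳ = (16675.00)(57.50) + (3162.50)(38.33) = 1080041.67 mm³
x̄ = 1725479.17 / 19837.50 = 86.98 mm
ȳ = 1080041.67 / 19837.50 = 54.44 mm

x̄ = 86.98 mm, ȳ = 54.44 mm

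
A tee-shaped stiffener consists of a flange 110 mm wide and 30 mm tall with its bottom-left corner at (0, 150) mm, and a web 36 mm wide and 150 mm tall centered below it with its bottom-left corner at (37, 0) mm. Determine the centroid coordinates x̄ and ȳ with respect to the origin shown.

x̄ = 55.00 mm, ȳ = 109.14 mm

Part | A | x̄ᵢ | ȳᵢ | A·x̄ᵢ | A·ȳᵢ
web | 5400.00 | 55.00 | 75.00 | 297000.00 | 405000.00
flange | 3300.00 | 55.00 | 165.00 | 181500.00 | 544500.00
Σ | 8700.00 |  |  | 478500.00 | 949500.00
x̄ = 478500.00 / 8700.00 = 55.00 mm
ȳ = 949500.00 / 8700.00 = 109.14 mm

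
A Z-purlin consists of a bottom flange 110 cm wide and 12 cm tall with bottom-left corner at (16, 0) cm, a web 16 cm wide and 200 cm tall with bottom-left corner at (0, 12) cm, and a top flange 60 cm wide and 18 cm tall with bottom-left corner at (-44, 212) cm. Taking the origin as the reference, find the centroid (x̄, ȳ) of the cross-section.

x̄ = 18.61 cm, ȳ = 108.04 cm

bottom flange: A = 110 × 12 = 1320.00, centroid at (71.00, 6.00).
web: A = 16 × 200 = 3200.00, centroid at (8.00, 112.00).
top flange: A = 60 × 18 = 1080.00, centroid at (-14.00, 221.00).
ΣA = 5600.00 cm²
ΣAx̄ = (1320.00)(71.00) + (3200.00)(8.00) + (1080.00)(-14.00) = 104200.00 cm³
ΣAȳ = (1320.00)(6.00) + (3200.00)(112.00) + (1080.00)(221.00) = 605000.00 cm³
x̄ = 104200.00 / 5600.00 = 18.61 cm
ȳ = 605000.00 / 5600.00 = 108.04 cm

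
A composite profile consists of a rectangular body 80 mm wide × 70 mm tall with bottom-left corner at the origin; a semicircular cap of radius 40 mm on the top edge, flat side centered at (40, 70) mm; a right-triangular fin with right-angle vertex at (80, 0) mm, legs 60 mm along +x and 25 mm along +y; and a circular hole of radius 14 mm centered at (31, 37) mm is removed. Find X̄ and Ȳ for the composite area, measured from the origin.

rectangular body: A = 80 × 70 = 5600.00, centroid at (40.00, 35.00).
semicircular top: A = ½π·40² = 2513.27, centroid at (40.00, 86.98).
triangular fin: A = ½·60·25 = 750.00, centroid at (100.00, 8.33).
hole: A = −π·14² = -615.75, centroid at (31.00, 37.00).
ΣA = 8247.52 mm², ΣAX̄ = 380442.65 mm³, ΣAȲ = 398063.03 mm³.
X̄ = 380442.65/8247.52 = 46.13 mm; Ȳ = 398063.03/8247.52 = 48.26 mm.

X̄ = 46.13 mm, Ȳ = 48.26 mm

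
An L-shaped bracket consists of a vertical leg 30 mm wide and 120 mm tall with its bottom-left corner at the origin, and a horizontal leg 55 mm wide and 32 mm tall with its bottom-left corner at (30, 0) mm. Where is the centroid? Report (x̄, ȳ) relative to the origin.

x̄ = 28.96 mm, ȳ = 45.55 mm

Part | A | x̄ᵢ | ȳᵢ | A·x̄ᵢ | A·ȳᵢ
vertical leg | 3600.00 | 15.00 | 60.00 | 54000.00 | 216000.00
horizontal leg | 1760.00 | 57.50 | 16.00 | 101200.00 | 28160.00
Σ | 5360.00 |  |  | 155200.00 | 244160.00
x̄ = 155200.00 / 5360.00 = 28.96 mm
ȳ = 244160.00 / 5360.00 = 45.55 mm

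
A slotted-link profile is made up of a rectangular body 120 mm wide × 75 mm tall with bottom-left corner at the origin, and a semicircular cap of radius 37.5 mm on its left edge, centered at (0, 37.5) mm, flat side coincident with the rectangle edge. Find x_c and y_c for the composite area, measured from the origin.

rectangular body: A = 120 × 75 = 9000.00, centroid at (60.00, 37.50).
semicircular end: A = ½π·37.5² = 2208.93, centroid at (-15.92, 37.50).
ΣA = 11208.93 mm², ΣAx_c = 504843.75 mm³, ΣAy_c = 420334.96 mm³.
x_c = 504843.75/11208.93 = 45.04 mm; y_c = 420334.96/11208.93 = 37.50 mm.

x_c = 45.04 mm, y_c = 37.50 mm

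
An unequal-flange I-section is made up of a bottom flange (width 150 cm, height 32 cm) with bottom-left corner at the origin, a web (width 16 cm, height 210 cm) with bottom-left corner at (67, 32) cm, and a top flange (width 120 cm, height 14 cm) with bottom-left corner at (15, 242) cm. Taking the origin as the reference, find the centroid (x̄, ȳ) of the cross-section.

x̄ = 75.00 cm, ȳ = 97.10 cm

Part | A | x̄ᵢ | ȳᵢ | A·x̄ᵢ | A·ȳᵢ
bottom flange | 4800.00 | 75.00 | 16.00 | 360000.00 | 76800.00
web | 3360.00 | 75.00 | 137.00 | 252000.00 | 460320.00
top flange | 1680.00 | 75.00 | 249.00 | 126000.00 | 418320.00
Σ | 9840.00 |  |  | 738000.00 | 955440.00
x̄ = 738000.00 / 9840.00 = 75.00 cm
ȳ = 955440.00 / 9840.00 = 97.10 cm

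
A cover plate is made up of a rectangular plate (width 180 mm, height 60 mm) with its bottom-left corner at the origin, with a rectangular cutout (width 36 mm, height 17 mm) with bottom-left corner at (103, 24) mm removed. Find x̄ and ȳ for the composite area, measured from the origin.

plate: A = 180 × 60 = 10800.00, centroid at (90.00, 30.00).
hole: A = −(36 × 17) = -612.00, centroid at (121.00, 32.50).
ΣA = 10188.00 mm², ΣAx̄ = 897948.00 mm³, ΣAȳ = 304110.00 mm³.
x̄ = 897948.00/10188.00 = 88.14 mm; ȳ = 304110.00/10188.00 = 29.85 mm.

x̄ = 88.14 mm, ȳ = 29.85 mm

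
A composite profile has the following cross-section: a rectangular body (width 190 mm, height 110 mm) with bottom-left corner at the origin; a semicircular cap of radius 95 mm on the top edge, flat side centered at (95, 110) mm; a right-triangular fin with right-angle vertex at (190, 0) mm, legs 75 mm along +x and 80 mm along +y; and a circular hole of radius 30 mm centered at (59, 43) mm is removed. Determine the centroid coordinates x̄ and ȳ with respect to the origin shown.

x̄ = 108.10 mm, ȳ = 91.89 mm

rectangular body: A = 190 × 110 = 20900.00, centroid at (95.00, 55.00).
semicircular top: A = ½π·95² = 14176.44, centroid at (95.00, 150.32).
triangular fin: A = ½·75·80 = 3000.00, centroid at (215.00, 26.67).
hole: A = −π·30² = -2827.43, centroid at (59.00, 43.00).
ΣA = 35249.00 mm²
ΣAx̄ = (20900.00)(95.00) + (14176.44)(95.00) + (3000.00)(215.00) + (-2827.43)(59.00) = 3810442.93 mm³
ΣAȳ = (20900.00)(55.00) + (14176.44)(150.32) + (3000.00)(26.67) + (-2827.43)(43.00) = 3238911.75 mm³
x̄ = 3810442.93 / 35249.00 = 108.10 mm
ȳ = 3238911.75 / 35249.00 = 91.89 mm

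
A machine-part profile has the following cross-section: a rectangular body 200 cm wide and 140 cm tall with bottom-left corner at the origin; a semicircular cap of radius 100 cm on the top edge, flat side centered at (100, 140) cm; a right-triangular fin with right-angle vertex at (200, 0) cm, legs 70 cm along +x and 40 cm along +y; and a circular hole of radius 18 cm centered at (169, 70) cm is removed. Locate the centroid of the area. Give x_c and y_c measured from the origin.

rectangular body: A = 200 × 140 = 28000.00, centroid at (100.00, 70.00).
semicircular top: A = ½π·100² = 15707.96, centroid at (100.00, 182.44).
triangular fin: A = ½·70·40 = 1400.00, centroid at (223.33, 13.33).
hole: A = −π·18² = -1017.88, centroid at (169.00, 70.00).
ΣA = 44090.09 cm², ΣAx_c = 4511441.95 cm³, ΣAy_c = 4773196.87 cm³.
x_c = 4511441.95/44090.09 = 102.32 cm; y_c = 4773196.87/44090.09 = 108.26 cm.

x_c = 102.32 cm, y_c = 108.26 cm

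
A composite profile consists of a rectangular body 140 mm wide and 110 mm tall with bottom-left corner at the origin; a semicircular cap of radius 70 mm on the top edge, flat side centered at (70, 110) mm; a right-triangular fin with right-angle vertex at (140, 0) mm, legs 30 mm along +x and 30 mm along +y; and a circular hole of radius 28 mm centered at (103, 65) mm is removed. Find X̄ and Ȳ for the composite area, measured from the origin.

rectangular body: A = 140 × 110 = 15400.00, centroid at (70.00, 55.00).
semicircular top: A = ½π·70² = 7696.90, centroid at (70.00, 139.71).
triangular fin: A = ½·30·30 = 450.00, centroid at (150.00, 10.00).
hole: A = −π·28² = -2463.01, centroid at (103.00, 65.00).
ΣA = 21083.89 mm²
ΣAX̄ = (15400.00)(70.00) + (7696.90)(70.00) + (450.00)(150.00) + (-2463.01)(103.00) = 1430593.25 mm³
ΣAȲ = (15400.00)(55.00) + (7696.90)(139.71) + (450.00)(10.00) + (-2463.01)(65.00) = 1766730.33 mm³
X̄ = 1430593.25 / 21083.89 = 67.85 mm
Ȳ = 1766730.33 / 21083.89 = 83.80 mm

X̄ = 67.85 mm, Ȳ = 83.80 mm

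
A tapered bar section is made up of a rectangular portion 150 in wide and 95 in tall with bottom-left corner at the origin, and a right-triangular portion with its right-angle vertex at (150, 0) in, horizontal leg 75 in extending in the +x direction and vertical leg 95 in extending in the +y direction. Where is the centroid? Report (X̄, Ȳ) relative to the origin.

Part | A | x̄ᵢ | ȳᵢ | A·x̄ᵢ | A·ȳᵢ
rectangular portion | 14250.00 | 75.00 | 47.50 | 1068750.00 | 676875.00
triangular portion | 3562.50 | 175.00 | 31.67 | 623437.50 | 112812.50
Σ | 17812.50 |  |  | 1692187.50 | 789687.50
X̄ = 1692187.50 / 17812.50 = 95.00 in
Ȳ = 789687.50 / 17812.50 = 44.33 in

X̄ = 95.00 in, Ȳ = 44.33 in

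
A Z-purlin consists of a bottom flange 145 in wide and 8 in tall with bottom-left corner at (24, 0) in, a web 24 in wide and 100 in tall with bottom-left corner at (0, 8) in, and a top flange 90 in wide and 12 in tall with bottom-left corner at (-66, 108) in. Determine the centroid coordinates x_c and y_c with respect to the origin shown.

bottom flange: A = 145 × 8 = 1160.00, centroid at (96.50, 4.00).
web: A = 24 × 100 = 2400.00, centroid at (12.00, 58.00).
top flange: A = 90 × 12 = 1080.00, centroid at (-21.00, 114.00).
ΣA = 4640.00 in²
ΣAx_c = (1160.00)(96.50) + (2400.00)(12.00) + (1080.00)(-21.00) = 118060.00 in³
ΣAy_c = (1160.00)(4.00) + (2400.00)(58.00) + (1080.00)(114.00) = 266960.00 in³
x_c = 118060.00 / 4640.00 = 25.44 in
y_c = 266960.00 / 4640.00 = 57.53 in

x_c = 25.44 in, y_c = 57.53 in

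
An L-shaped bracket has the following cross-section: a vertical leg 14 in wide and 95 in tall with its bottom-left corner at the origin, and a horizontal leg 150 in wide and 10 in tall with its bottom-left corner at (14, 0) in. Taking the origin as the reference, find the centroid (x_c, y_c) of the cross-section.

x_c = 50.46 in, y_c = 24.97 in

Part | A | x̄ᵢ | ȳᵢ | A·x̄ᵢ | A·ȳᵢ
vertical leg | 1330.00 | 7.00 | 47.50 | 9310.00 | 63175.00
horizontal leg | 1500.00 | 89.00 | 5.00 | 133500.00 | 7500.00
Σ | 2830.00 |  |  | 142810.00 | 70675.00
x_c = 142810.00 / 2830.00 = 50.46 in
y_c = 70675.00 / 2830.00 = 24.97 in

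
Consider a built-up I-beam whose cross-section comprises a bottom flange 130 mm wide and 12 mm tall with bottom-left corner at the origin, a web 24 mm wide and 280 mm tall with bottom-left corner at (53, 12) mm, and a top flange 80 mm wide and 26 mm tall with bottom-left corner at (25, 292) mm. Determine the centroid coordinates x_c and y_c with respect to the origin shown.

x_c = 65.00 mm, y_c = 160.73 mm

bottom flange: A = 130 × 12 = 1560.00, centroid at (65.00, 6.00).
web: A = 24 × 280 = 6720.00, centroid at (65.00, 152.00).
top flange: A = 80 × 26 = 2080.00, centroid at (65.00, 305.00).
ΣA = 10360.00 mm²
ΣAx_c = (1560.00)(65.00) + (6720.00)(65.00) + (2080.00)(65.00) = 673400.00 mm³
ΣAy_c = (1560.00)(6.00) + (6720.00)(152.00) + (2080.00)(305.00) = 1665200.00 mm³
x_c = 673400.00 / 10360.00 = 65.00 mm
y_c = 1665200.00 / 10360.00 = 160.73 mm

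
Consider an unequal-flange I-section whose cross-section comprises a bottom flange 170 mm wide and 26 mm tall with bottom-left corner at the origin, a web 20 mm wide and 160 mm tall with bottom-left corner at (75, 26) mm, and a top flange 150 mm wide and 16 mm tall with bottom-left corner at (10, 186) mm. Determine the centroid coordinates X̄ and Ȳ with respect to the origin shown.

X̄ = 85.00 mm, Ȳ = 86.05 mm

Part | A | x̄ᵢ | ȳᵢ | A·x̄ᵢ | A·ȳᵢ
bottom flange | 4420.00 | 85.00 | 13.00 | 375700.00 | 57460.00
web | 3200.00 | 85.00 | 106.00 | 272000.00 | 339200.00
top flange | 2400.00 | 85.00 | 194.00 | 204000.00 | 465600.00
Σ | 10020.00 |  |  | 851700.00 | 862260.00
X̄ = 851700.00 / 10020.00 = 85.00 mm
Ȳ = 862260.00 / 10020.00 = 86.05 mm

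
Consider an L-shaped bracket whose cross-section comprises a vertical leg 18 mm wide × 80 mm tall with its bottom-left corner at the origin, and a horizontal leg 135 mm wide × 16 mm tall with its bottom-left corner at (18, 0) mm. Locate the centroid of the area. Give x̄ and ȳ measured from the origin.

vertical leg: A = 18 × 80 = 1440.00, centroid at (9.00, 40.00).
horizontal leg: A = 135 × 16 = 2160.00, centroid at (85.50, 8.00).
ΣA = 3600.00 mm²
ΣAx̄ = (1440.00)(9.00) + (2160.00)(85.50) = 197640.00 mm³
ΣAȳ = (1440.00)(40.00) + (2160.00)(8.00) = 74880.00 mm³
x̄ = 197640.00 / 3600.00 = 54.90 mm
ȳ = 74880.00 / 3600.00 = 20.80 mm

x̄ = 54.90 mm, ȳ = 20.80 mm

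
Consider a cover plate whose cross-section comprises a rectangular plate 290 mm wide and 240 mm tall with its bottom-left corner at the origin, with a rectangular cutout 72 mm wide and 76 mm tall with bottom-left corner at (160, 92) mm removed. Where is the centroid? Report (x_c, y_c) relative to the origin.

x_c = 140.65 mm, y_c = 119.15 mm

plate: A = 290 × 240 = 69600.00, centroid at (145.00, 120.00).
hole: A = −(72 × 76) = -5472.00, centroid at (196.00, 130.00).
ΣA = 64128.00 mm²
ΣAx_c = (69600.00)(145.00) + (-5472.00)(196.00) = 9019488.00 mm³
ΣAy_c = (69600.00)(120.00) + (-5472.00)(130.00) = 7640640.00 mm³
x_c = 9019488.00 / 64128.00 = 140.65 mm
y_c = 7640640.00 / 64128.00 = 119.15 mm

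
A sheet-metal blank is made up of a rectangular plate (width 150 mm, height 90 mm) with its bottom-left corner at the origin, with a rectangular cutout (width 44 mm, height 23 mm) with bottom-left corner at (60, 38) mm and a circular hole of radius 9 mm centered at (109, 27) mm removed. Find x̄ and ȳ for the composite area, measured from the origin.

plate: A = 150 × 90 = 13500.00, centroid at (75.00, 45.00).
hole 1: A = −(44 × 23) = -1012.00, centroid at (82.00, 49.50).
hole 2: A = −π·9² = -254.47, centroid at (109.00, 27.00).
ΣA = 12233.53 mm², ΣAx̄ = 901778.88 mm³, ΣAȳ = 550535.34 mm³.
x̄ = 901778.88/12233.53 = 73.71 mm; ȳ = 550535.34/12233.53 = 45.00 mm.

x̄ = 73.71 mm, ȳ = 45.00 mm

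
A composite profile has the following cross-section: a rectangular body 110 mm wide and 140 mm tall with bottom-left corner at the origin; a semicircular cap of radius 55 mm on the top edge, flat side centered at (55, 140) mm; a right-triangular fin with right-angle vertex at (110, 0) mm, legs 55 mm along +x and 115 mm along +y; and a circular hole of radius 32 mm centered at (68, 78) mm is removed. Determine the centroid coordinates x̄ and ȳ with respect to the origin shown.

rectangular body: A = 110 × 140 = 15400.00, centroid at (55.00, 70.00).
semicircular top: A = ½π·55² = 4751.66, centroid at (55.00, 163.34).
triangular fin: A = ½·55·115 = 3162.50, centroid at (128.33, 38.33).
hole: A = −π·32² = -3216.99, centroid at (68.00, 78.00).
ΣA = 20097.17 mm²
ΣAx̄ = (15400.00)(55.00) + (4751.66)(55.00) + (3162.50)(128.33) + (-3216.99)(68.00) = 1295440.03 mm³
ΣAȳ = (15400.00)(70.00) + (4751.66)(163.34) + (3162.50)(38.33) + (-3216.99)(78.00) = 1724452.79 mm³
x̄ = 1295440.03 / 20097.17 = 64.46 mm
ȳ = 1724452.79 / 20097.17 = 85.81 mm

x̄ = 64.46 mm, ȳ = 85.81 mm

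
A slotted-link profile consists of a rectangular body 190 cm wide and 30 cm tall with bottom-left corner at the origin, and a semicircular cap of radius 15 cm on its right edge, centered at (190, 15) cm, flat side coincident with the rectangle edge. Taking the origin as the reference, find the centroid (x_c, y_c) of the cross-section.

x_c = 100.92 cm, y_c = 15.00 cm

Part | A | x̄ᵢ | ȳᵢ | A·x̄ᵢ | A·ȳᵢ
rectangular body | 5700.00 | 95.00 | 15.00 | 541500.00 | 85500.00
semicircular end | 353.43 | 196.37 | 15.00 | 69401.54 | 5301.44
Σ | 6053.43 |  |  | 610901.54 | 90801.44
x_c = 610901.54 / 6053.43 = 100.92 cm
y_c = 90801.44 / 6053.43 = 15.00 cm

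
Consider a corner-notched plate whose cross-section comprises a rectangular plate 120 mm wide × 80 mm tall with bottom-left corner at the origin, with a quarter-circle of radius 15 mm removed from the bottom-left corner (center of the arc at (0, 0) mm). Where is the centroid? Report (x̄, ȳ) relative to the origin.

x̄ = 61.01 mm, ȳ = 40.63 mm

plate: A = 120 × 80 = 9600.00, centroid at (60.00, 40.00).
removed quarter-circle: A = −¼π·15² = -176.71, centroid at (6.37, 6.37).
ΣA = 9423.29 mm², ΣAx̄ = 574875.00 mm³, ΣAȳ = 382875.00 mm³.
x̄ = 574875.00/9423.29 = 61.01 mm; ȳ = 382875.00/9423.29 = 40.63 mm.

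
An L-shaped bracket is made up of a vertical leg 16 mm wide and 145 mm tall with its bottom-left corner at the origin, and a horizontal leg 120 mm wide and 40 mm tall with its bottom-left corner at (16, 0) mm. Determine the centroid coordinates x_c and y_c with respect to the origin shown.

x_c = 53.84 mm, y_c = 37.11 mm

vertical leg: A = 16 × 145 = 2320.00, centroid at (8.00, 72.50).
horizontal leg: A = 120 × 40 = 4800.00, centroid at (76.00, 20.00).
ΣA = 7120.00 mm²
ΣAx_c = (2320.00)(8.00) + (4800.00)(76.00) = 383360.00 mm³
ΣAy_c = (2320.00)(72.50) + (4800.00)(20.00) = 264200.00 mm³
x_c = 383360.00 / 7120.00 = 53.84 mm
y_c = 264200.00 / 7120.00 = 37.11 mm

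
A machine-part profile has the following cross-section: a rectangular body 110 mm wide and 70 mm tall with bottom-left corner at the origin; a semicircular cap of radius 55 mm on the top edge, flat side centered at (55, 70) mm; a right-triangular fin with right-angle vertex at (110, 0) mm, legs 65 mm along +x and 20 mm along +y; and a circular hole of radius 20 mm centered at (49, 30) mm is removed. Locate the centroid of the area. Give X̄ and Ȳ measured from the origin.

X̄ = 59.84 mm, Ȳ = 57.38 mm

rectangular body: A = 110 × 70 = 7700.00, centroid at (55.00, 35.00).
semicircular top: A = ½π·55² = 4751.66, centroid at (55.00, 93.34).
triangular fin: A = ½·65·20 = 650.00, centroid at (131.67, 6.67).
hole: A = −π·20² = -1256.64, centroid at (49.00, 30.00).
ΣA = 11845.02 mm², ΣAX̄ = 708849.36 mm³, ΣAȲ = 679667.01 mm³.
X̄ = 708849.36/11845.02 = 59.84 mm; Ȳ = 679667.01/11845.02 = 57.38 mm.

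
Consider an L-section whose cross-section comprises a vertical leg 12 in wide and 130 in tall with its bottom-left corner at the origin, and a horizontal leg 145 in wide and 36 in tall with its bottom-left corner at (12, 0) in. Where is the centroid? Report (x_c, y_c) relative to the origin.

vertical leg: A = 12 × 130 = 1560.00, centroid at (6.00, 65.00).
horizontal leg: A = 145 × 36 = 5220.00, centroid at (84.50, 18.00).
ΣA = 6780.00 in²
ΣAx_c = (1560.00)(6.00) + (5220.00)(84.50) = 450450.00 in³
ΣAy_c = (1560.00)(65.00) + (5220.00)(18.00) = 195360.00 in³
x_c = 450450.00 / 6780.00 = 66.44 in
y_c = 195360.00 / 6780.00 = 28.81 in

x_c = 66.44 in, y_c = 28.81 in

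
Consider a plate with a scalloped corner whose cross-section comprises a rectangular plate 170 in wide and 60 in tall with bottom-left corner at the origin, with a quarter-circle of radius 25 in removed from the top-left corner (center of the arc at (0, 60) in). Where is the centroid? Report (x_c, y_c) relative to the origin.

x_c = 88.76 in, y_c = 29.02 in

Part | A | x̄ᵢ | ȳᵢ | A·x̄ᵢ | A·ȳᵢ
plate | 10200.00 | 85.00 | 30.00 | 867000.00 | 306000.00
removed quarter-circle | -490.87 | 10.61 | 49.39 | -5208.33 | -24244.10
Σ | 9709.13 |  |  | 861791.67 | 281755.90
x_c = 861791.67 / 9709.13 = 88.76 in
y_c = 281755.90 / 9709.13 = 29.02 in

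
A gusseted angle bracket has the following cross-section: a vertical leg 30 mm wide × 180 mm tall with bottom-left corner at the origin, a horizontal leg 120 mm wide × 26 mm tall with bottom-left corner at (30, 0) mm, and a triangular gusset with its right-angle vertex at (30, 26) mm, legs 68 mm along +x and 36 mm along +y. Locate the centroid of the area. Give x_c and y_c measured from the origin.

x_c = 43.75 mm, y_c = 58.81 mm

vertical leg: A = 30 × 180 = 5400.00, centroid at (15.00, 90.00).
horizontal leg: A = 120 × 26 = 3120.00, centroid at (90.00, 13.00).
gusset: A = ½·68·36 = 1224.00, centroid at (52.67, 38.00).
ΣA = 9744.00 mm²
ΣAx_c = (5400.00)(15.00) + (3120.00)(90.00) + (1224.00)(52.67) = 426264.00 mm³
ΣAy_c = (5400.00)(90.00) + (3120.00)(13.00) + (1224.00)(38.00) = 573072.00 mm³
x_c = 426264.00 / 9744.00 = 43.75 mm
y_c = 573072.00 / 9744.00 = 58.81 mm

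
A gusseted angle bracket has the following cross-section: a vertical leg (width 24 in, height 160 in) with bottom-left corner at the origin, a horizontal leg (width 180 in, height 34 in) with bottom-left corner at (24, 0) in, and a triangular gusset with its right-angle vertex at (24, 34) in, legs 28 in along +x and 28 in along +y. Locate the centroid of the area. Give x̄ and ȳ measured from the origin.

x̄ = 73.11 in, ȳ = 41.37 in

vertical leg: A = 24 × 160 = 3840.00, centroid at (12.00, 80.00).
horizontal leg: A = 180 × 34 = 6120.00, centroid at (114.00, 17.00).
gusset: A = ½·28·28 = 392.00, centroid at (33.33, 43.33).
ΣA = 10352.00 in², ΣAx̄ = 756826.67 in³, ΣAȳ = 428226.67 in³.
x̄ = 756826.67/10352.00 = 73.11 in; ȳ = 428226.67/10352.00 = 41.37 in.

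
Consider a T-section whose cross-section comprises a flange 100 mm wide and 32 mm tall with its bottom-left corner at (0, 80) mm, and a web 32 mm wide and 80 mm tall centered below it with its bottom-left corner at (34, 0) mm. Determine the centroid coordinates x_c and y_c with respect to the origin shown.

x_c = 50.00 mm, y_c = 71.11 mm

web: A = 32 × 80 = 2560.00, centroid at (50.00, 40.00).
flange: A = 100 × 32 = 3200.00, centroid at (50.00, 96.00).
ΣA = 5760.00 mm²
ΣAx_c = (2560.00)(50.00) + (3200.00)(50.00) = 288000.00 mm³
ΣAy_c = (2560.00)(40.00) + (3200.00)(96.00) = 409600.00 mm³
x_c = 288000.00 / 5760.00 = 50.00 mm
y_c = 409600.00 / 5760.00 = 71.11 mm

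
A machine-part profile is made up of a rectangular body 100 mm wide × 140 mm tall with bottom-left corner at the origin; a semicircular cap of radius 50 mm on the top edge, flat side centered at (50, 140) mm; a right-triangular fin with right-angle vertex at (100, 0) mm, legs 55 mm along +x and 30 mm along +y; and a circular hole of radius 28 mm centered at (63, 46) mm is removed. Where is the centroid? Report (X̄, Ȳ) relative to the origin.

X̄ = 51.50 mm, Ȳ = 92.58 mm

rectangular body: A = 100 × 140 = 14000.00, centroid at (50.00, 70.00).
semicircular top: A = ½π·50² = 3926.99, centroid at (50.00, 161.22).
triangular fin: A = ½·55·30 = 825.00, centroid at (118.33, 10.00).
hole: A = −π·28² = -2463.01, centroid at (63.00, 46.00).
ΣA = 16288.98 mm², ΣAX̄ = 838805.00 mm³, ΣAȲ = 1508063.65 mm³.
X̄ = 838805.00/16288.98 = 51.50 mm; Ȳ = 1508063.65/16288.98 = 92.58 mm.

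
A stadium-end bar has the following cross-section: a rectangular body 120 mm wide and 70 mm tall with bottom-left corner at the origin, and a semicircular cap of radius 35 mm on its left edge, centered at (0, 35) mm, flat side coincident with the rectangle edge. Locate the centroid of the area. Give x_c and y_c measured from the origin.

x_c = 46.05 mm, y_c = 35.00 mm

Part | A | x̄ᵢ | ȳᵢ | A·x̄ᵢ | A·ȳᵢ
rectangular body | 8400.00 | 60.00 | 35.00 | 504000.00 | 294000.00
semicircular end | 1924.23 | -14.85 | 35.00 | -28583.33 | 67347.89
Σ | 10324.23 |  |  | 475416.67 | 361347.89
x_c = 475416.67 / 10324.23 = 46.05 mm
y_c = 361347.89 / 10324.23 = 35.00 mm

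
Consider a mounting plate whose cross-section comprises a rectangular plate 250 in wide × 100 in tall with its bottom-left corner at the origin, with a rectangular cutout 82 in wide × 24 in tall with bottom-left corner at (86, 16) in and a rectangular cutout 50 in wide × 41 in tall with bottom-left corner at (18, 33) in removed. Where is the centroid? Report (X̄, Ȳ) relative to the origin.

X̄ = 132.82 in, Ȳ = 51.72 in

plate: A = 250 × 100 = 25000.00, centroid at (125.00, 50.00).
hole 1: A = −(82 × 24) = -1968.00, centroid at (127.00, 28.00).
hole 2: A = −(50 × 41) = -2050.00, centroid at (43.00, 53.50).
ΣA = 20982.00 in²
ΣAX̄ = (25000.00)(125.00) + (-1968.00)(127.00) + (-2050.00)(43.00) = 2786914.00 in³
ΣAȲ = (25000.00)(50.00) + (-1968.00)(28.00) + (-2050.00)(53.50) = 1085221.00 in³
X̄ = 2786914.00 / 20982.00 = 132.82 in
Ȳ = 1085221.00 / 20982.00 = 51.72 in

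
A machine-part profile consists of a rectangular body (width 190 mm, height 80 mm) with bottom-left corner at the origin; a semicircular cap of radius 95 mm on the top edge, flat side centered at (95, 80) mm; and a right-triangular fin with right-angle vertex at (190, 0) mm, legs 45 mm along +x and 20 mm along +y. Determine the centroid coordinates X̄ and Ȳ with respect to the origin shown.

X̄ = 96.66 mm, Ȳ = 77.67 mm

Part | A | x̄ᵢ | ȳᵢ | A·x̄ᵢ | A·ȳᵢ
rectangular body | 15200.00 | 95.00 | 40.00 | 1444000.00 | 608000.00
semicircular top | 14176.44 | 95.00 | 120.32 | 1346761.50 | 1705698.28
triangular fin | 450.00 | 205.00 | 6.67 | 92250.00 | 3000.00
Σ | 29826.44 |  |  | 2883011.50 | 2316698.28
X̄ = 2883011.50 / 29826.44 = 96.66 mm
Ȳ = 2316698.28 / 29826.44 = 77.67 mm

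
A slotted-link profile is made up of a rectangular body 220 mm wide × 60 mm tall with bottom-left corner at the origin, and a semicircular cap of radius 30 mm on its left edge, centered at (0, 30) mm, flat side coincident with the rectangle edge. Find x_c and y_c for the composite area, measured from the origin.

Part | A | x̄ᵢ | ȳᵢ | A·x̄ᵢ | A·ȳᵢ
rectangular body | 13200.00 | 110.00 | 30.00 | 1452000.00 | 396000.00
semicircular end | 1413.72 | -12.73 | 30.00 | -18000.00 | 42411.50
Σ | 14613.72 |  |  | 1434000.00 | 438411.50
x_c = 1434000.00 / 14613.72 = 98.13 mm
y_c = 438411.50 / 14613.72 = 30.00 mm

x_c = 98.13 mm, y_c = 30.00 mm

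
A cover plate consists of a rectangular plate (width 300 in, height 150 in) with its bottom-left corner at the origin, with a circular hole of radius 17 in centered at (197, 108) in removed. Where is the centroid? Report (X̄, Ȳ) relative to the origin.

X̄ = 149.03 in, Ȳ = 74.32 in

plate: A = 300 × 150 = 45000.00, centroid at (150.00, 75.00).
hole: A = −π·17² = -907.92, centroid at (197.00, 108.00).
ΣA = 44092.08 in², ΣAX̄ = 6571139.71 in³, ΣAȲ = 3276944.61 in³.
X̄ = 6571139.71/44092.08 = 149.03 in; Ȳ = 3276944.61/44092.08 = 74.32 in.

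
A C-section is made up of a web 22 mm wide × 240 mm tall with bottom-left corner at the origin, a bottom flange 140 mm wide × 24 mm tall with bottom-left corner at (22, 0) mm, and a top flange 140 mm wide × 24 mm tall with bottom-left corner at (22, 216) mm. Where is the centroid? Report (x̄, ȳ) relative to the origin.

Part | A | x̄ᵢ | ȳᵢ | A·x̄ᵢ | A·ȳᵢ
web | 5280.00 | 11.00 | 120.00 | 58080.00 | 633600.00
bottom flange | 3360.00 | 92.00 | 12.00 | 309120.00 | 40320.00
top flange | 3360.00 | 92.00 | 228.00 | 309120.00 | 766080.00
Σ | 12000.00 |  |  | 676320.00 | 1440000.00
x̄ = 676320.00 / 12000.00 = 56.36 mm
ȳ = 1440000.00 / 12000.00 = 120.00 mm

x̄ = 56.36 mm, ȳ = 120.00 mm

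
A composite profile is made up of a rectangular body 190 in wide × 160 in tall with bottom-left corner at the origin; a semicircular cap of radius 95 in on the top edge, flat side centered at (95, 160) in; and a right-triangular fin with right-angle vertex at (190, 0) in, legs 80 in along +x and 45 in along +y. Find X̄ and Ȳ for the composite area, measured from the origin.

rectangular body: A = 190 × 160 = 30400.00, centroid at (95.00, 80.00).
semicircular top: A = ½π·95² = 14176.44, centroid at (95.00, 200.32).
triangular fin: A = ½·80·45 = 1800.00, centroid at (216.67, 15.00).
ΣA = 46376.44 in², ΣAX̄ = 4624761.50 in³, ΣAȲ = 5298813.23 in³.
X̄ = 4624761.50/46376.44 = 99.72 in; Ȳ = 5298813.23/46376.44 = 114.26 in.

X̄ = 99.72 in, Ȳ = 114.26 in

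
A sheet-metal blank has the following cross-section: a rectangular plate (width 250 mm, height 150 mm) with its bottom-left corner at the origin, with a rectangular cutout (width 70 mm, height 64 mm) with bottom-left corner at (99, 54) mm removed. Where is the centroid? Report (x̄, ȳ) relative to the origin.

Part | A | x̄ᵢ | ȳᵢ | A·x̄ᵢ | A·ȳᵢ
plate | 37500.00 | 125.00 | 75.00 | 4687500.00 | 2812500.00
hole | -4480.00 | 134.00 | 86.00 | -600320.00 | -385280.00
Σ | 33020.00 |  |  | 4087180.00 | 2427220.00
x̄ = 4087180.00 / 33020.00 = 123.78 mm
ȳ = 2427220.00 / 33020.00 = 73.51 mm

x̄ = 123.78 mm, ȳ = 73.51 mm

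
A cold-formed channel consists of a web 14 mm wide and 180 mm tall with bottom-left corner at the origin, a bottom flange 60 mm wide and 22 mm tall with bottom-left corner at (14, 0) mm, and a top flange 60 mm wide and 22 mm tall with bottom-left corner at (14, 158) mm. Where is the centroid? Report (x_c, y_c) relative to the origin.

x_c = 25.93 mm, y_c = 90.00 mm

Part | A | x̄ᵢ | ȳᵢ | A·x̄ᵢ | A·ȳᵢ
web | 2520.00 | 7.00 | 90.00 | 17640.00 | 226800.00
bottom flange | 1320.00 | 44.00 | 11.00 | 58080.00 | 14520.00
top flange | 1320.00 | 44.00 | 169.00 | 58080.00 | 223080.00
Σ | 5160.00 |  |  | 133800.00 | 464400.00
x_c = 133800.00 / 5160.00 = 25.93 mm
y_c = 464400.00 / 5160.00 = 90.00 mm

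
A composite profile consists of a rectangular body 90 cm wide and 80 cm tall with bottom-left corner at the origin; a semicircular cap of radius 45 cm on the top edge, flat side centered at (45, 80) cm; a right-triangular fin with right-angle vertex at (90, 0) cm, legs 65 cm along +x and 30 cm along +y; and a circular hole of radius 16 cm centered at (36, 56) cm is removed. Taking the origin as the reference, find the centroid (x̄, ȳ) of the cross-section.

x̄ = 51.85 cm, ȳ = 53.82 cm

rectangular body: A = 90 × 80 = 7200.00, centroid at (45.00, 40.00).
semicircular top: A = ½π·45² = 3180.86, centroid at (45.00, 99.10).
triangular fin: A = ½·65·30 = 975.00, centroid at (111.67, 10.00).
hole: A = −π·16² = -804.25, centroid at (36.00, 56.00).
ΣA = 10551.61 cm²
ΣAx̄ = (7200.00)(45.00) + (3180.86)(45.00) + (975.00)(111.67) + (-804.25)(36.00) = 547060.90 cm³
ΣAȳ = (7200.00)(40.00) + (3180.86)(99.10) + (975.00)(10.00) + (-804.25)(56.00) = 567931.13 cm³
x̄ = 547060.90 / 10551.61 = 51.85 cm
ȳ = 567931.13 / 10551.61 = 53.82 cm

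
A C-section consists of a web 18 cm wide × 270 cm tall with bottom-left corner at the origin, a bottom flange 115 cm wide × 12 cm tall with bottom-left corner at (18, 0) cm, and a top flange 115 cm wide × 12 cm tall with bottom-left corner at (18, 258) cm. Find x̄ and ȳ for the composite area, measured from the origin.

x̄ = 33.09 cm, ȳ = 135.00 cm

web: A = 18 × 270 = 4860.00, centroid at (9.00, 135.00).
bottom flange: A = 115 × 12 = 1380.00, centroid at (75.50, 6.00).
top flange: A = 115 × 12 = 1380.00, centroid at (75.50, 264.00).
ΣA = 7620.00 cm²
ΣAx̄ = (4860.00)(9.00) + (1380.00)(75.50) + (1380.00)(75.50) = 252120.00 cm³
ΣAȳ = (4860.00)(135.00) + (1380.00)(6.00) + (1380.00)(264.00) = 1028700.00 cm³
x̄ = 252120.00 / 7620.00 = 33.09 cm
ȳ = 1028700.00 / 7620.00 = 135.00 cm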